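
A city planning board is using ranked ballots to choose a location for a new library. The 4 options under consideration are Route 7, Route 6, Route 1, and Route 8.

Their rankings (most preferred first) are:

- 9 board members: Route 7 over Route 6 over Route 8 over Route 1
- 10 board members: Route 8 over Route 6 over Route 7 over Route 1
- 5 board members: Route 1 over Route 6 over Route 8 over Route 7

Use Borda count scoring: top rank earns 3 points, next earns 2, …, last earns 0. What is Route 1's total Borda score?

15

Borda scores:
  Route 7: 9·3 + 10·1 + 5·0 = 37
  Route 6: 9·2 + 10·2 + 5·2 = 48
  Route 1: 9·0 + 10·0 + 5·3 = 15
  Route 8: 9·1 + 10·3 + 5·1 = 44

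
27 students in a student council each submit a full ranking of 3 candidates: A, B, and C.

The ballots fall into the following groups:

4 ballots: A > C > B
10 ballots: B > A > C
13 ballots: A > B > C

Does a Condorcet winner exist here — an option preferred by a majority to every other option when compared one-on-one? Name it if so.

A

Head-to-head results (27 voters total):
A vs B: A wins 17–10.
A vs C: A wins 27–0.
B vs C: B wins 23–4.
A beats each rival — B (17–10), C (27–0) — so A is the Condorcet winner.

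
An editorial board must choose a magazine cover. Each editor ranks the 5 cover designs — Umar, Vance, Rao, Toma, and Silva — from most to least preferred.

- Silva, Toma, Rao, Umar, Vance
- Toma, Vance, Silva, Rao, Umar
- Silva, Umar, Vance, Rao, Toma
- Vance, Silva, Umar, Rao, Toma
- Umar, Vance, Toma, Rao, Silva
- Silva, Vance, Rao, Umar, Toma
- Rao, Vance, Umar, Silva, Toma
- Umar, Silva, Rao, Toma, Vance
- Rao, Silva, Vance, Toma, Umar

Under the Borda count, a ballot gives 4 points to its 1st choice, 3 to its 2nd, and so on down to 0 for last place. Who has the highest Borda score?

Silva

Borda scores:
  Umar: 1 + 0 + 3 + 2 + 4 + 1 + 2 + 4 + 0 = 17
  Vance: 0 + 3 + 2 + 4 + 3 + 3 + 3 + 0 + 2 = 20
  Rao: 2 + 1 + 1 + 1 + 1 + 2 + 4 + 2 + 4 = 18
  Toma: 3 + 4 + 0 + 0 + 2 + 0 + 0 + 1 + 1 = 11
  Silva: 4 + 2 + 4 + 3 + 0 + 4 + 1 + 3 + 3 = 24
Silva has the highest total.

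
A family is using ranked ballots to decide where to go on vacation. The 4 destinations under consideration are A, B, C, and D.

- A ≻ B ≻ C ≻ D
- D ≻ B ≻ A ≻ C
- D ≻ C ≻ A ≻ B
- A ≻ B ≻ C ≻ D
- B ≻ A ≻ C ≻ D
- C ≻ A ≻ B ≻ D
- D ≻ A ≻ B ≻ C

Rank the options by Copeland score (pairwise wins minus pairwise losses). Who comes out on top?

A

Pairwise results:
  A vs B: A wins 5–2.
  A vs C: A wins 5–2.
  A vs D: A wins 4–3.
  B vs C: B wins 5–2.
  B vs D: B wins 4–3.
  C vs D: C wins 4–3.
Copeland scores (wins − losses):
  A: 3 − 0 = 3
  B: 2 − 1 = 1
  C: 1 − 2 = -1
  D: 0 − 3 = -3
A has the best Copeland score.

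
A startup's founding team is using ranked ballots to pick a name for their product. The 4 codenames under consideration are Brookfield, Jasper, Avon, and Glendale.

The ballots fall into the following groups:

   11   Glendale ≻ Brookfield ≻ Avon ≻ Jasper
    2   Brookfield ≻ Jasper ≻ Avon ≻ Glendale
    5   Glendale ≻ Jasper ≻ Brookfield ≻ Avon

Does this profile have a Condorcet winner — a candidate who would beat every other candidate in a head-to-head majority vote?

Yes

Head-to-head results (18 voters total):
Brookfield vs Jasper: Brookfield wins 13–5.
Brookfield vs Avon: Brookfield wins 18–0.
Brookfield vs Glendale: Glendale wins 16–2.
Jasper vs Avon: Avon wins 11–7.
Jasper vs Glendale: Glendale wins 16–2.
Avon vs Glendale: Glendale wins 16–2.
Glendale beats each rival — Brookfield (16–2), Jasper (16–2), Avon (16–2) — so Glendale is the Condorcet winner.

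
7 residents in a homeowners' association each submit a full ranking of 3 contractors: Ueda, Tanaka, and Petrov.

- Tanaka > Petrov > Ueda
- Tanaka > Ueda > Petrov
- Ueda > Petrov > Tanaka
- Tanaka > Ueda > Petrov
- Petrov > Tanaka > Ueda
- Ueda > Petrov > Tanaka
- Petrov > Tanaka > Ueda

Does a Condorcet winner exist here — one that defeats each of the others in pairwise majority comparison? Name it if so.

Head-to-head results (7 voters total):
Ueda vs Tanaka: Tanaka wins 5–2.
Ueda vs Petrov: Ueda wins 4–3.
Tanaka vs Petrov: Petrov wins 4–3.
No candidate beats all others: Ueda beats Petrov beats Tanaka beats Ueda, a majority cycle.

None — there is no Condorcet winner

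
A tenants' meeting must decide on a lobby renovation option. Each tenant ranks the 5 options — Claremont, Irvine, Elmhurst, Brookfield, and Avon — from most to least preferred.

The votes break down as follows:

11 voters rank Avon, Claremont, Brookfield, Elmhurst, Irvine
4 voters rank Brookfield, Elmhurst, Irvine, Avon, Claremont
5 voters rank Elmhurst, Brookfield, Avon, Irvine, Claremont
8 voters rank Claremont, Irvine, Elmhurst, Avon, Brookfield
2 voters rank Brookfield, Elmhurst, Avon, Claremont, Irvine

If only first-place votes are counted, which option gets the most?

Avon

First-place vote totals:
  Claremont: 8
  Irvine: 0
  Elmhurst: 5
  Brookfield: 6
  Avon: 11
Avon has the most first-place votes.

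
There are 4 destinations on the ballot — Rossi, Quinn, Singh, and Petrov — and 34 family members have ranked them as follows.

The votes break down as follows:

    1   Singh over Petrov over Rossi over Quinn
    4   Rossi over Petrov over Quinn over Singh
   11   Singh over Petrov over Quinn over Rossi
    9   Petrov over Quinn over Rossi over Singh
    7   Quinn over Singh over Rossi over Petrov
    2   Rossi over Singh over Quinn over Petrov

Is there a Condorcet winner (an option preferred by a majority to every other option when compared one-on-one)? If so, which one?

Head-to-head results (34 voters total):
Rossi vs Quinn: Quinn wins 27–7.
Rossi vs Singh: Singh wins 19–15.
Rossi vs Petrov: Petrov wins 21–13.
Quinn vs Singh: Quinn wins 20–14.
Quinn vs Petrov: Petrov wins 25–9.
Singh vs Petrov: Singh wins 21–13.
No candidate beats all others: Quinn beats Singh beats Petrov beats Quinn, a majority cycle.

No Condorcet winner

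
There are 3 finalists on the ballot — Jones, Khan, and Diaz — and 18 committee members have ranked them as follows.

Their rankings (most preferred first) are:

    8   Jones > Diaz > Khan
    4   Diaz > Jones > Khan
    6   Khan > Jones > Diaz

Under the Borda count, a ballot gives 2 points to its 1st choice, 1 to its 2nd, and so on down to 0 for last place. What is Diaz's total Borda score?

16

Borda scores:
  Jones: 8·2 + 4·1 + 6·1 = 26
  Khan: 8·0 + 4·0 + 6·2 = 12
  Diaz: 8·1 + 4·2 + 6·0 = 16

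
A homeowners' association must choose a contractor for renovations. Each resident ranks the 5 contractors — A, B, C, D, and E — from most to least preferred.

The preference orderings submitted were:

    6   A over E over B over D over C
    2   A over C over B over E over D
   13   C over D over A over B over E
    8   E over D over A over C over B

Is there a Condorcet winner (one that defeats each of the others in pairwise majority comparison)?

No

Head-to-head results (29 voters total):
A vs B: A wins 29–0.
A vs C: A wins 16–13.
A vs D: D wins 21–8.
A vs E: A wins 21–8.
B vs C: C wins 23–6.
B vs D: D wins 21–8.
B vs E: B wins 15–14.
C vs D: C wins 15–14.
C vs E: C wins 15–14.
D vs E: E wins 16–13.
No candidate beats all others: A beats C beats D beats A, a majority cycle.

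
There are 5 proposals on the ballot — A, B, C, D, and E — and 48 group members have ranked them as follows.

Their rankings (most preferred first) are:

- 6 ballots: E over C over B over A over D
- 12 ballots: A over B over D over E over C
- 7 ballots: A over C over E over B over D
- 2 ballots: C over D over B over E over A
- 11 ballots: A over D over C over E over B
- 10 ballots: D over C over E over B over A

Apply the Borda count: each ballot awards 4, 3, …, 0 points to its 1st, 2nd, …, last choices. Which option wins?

Borda scores:
  A: 6·1 + 12·4 + 7·4 + 2·0 + 11·4 + 10·0 = 126
  B: 6·2 + 12·3 + 7·1 + 2·2 + 11·0 + 10·1 = 69
  C: 6·3 + 12·0 + 7·3 + 2·4 + 11·2 + 10·3 = 99
  D: 6·0 + 12·2 + 7·0 + 2·3 + 11·3 + 10·4 = 103
  E: 6·4 + 12·1 + 7·2 + 2·1 + 11·1 + 10·2 = 83
A has the highest total.

A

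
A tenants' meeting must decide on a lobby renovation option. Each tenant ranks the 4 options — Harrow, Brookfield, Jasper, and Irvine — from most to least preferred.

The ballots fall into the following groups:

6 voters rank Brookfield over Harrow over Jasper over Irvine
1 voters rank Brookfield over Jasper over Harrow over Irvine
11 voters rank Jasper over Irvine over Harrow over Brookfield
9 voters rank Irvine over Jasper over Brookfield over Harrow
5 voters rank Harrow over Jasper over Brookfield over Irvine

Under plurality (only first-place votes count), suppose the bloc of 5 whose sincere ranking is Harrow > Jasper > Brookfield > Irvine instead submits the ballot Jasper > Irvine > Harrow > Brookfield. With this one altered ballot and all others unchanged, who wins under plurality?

Jasper

First-place totals with the altered ballot: Harrow 0, Brookfield 7, Jasper 16, Irvine 9.
The winner is unchanged: still Jasper.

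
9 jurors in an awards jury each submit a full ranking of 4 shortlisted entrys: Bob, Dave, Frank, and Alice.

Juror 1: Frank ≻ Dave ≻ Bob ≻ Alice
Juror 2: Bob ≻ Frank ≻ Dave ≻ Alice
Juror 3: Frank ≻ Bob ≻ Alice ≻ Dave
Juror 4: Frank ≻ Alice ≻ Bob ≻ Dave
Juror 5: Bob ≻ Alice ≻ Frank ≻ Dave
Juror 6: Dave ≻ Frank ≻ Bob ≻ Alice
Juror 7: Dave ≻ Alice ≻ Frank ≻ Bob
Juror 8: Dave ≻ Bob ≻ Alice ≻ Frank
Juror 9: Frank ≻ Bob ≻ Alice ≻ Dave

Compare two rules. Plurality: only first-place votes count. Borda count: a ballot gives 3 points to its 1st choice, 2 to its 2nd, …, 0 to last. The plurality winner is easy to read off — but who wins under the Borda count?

Frank

Plurality first-place counts: Bob 2, Dave 3, Frank 4, Alice 0 → Frank.
Borda totals: Bob 15, Dave 12, Frank 18, Alice 9 → Frank.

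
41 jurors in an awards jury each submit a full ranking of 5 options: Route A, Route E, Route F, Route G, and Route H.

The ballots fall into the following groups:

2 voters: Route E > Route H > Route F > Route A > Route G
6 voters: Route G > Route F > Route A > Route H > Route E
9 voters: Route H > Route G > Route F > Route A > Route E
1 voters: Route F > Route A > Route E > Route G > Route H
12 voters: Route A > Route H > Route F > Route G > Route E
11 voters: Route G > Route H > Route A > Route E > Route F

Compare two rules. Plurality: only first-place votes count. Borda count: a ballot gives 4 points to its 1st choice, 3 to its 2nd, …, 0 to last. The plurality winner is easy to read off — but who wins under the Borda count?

Route H

Plurality first-place counts: Route A 12, Route E 2, Route F 1, Route G 17, Route H 9 → Route G.
Borda totals: Route A 96, Route E 21, Route F 68, Route G 108, Route H 117 → Route H.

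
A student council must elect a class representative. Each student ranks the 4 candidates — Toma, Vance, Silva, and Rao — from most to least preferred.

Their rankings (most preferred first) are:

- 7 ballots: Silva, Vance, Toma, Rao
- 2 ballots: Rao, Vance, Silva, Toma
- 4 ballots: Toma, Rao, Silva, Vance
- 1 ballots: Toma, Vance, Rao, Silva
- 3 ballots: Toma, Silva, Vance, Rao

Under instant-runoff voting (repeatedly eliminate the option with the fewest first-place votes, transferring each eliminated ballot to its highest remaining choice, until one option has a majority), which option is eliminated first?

Round 1: Toma 8, Silva 7, Rao 2, Vance 0. Vance has the fewest and is eliminated.
Round 2: Toma 8, Silva 7, Rao 2. Rao has the fewest and is eliminated.
Round 3: Silva 9, Toma 8. Silva has a majority.

Vance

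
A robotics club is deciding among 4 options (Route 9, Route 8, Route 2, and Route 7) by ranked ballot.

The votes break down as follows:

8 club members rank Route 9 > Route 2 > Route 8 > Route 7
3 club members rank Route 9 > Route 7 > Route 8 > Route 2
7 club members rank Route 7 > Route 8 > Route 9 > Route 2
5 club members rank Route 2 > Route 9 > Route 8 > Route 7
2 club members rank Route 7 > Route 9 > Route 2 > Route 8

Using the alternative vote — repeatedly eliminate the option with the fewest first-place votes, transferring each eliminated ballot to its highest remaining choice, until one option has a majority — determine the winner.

Round 1: Route 9 11, Route 7 9, Route 2 5, Route 8 0. Route 8 has the fewest and is eliminated.
Round 2: Route 9 11, Route 7 9, Route 2 5. Route 2 has the fewest and is eliminated.
Round 3: Route 9 16, Route 7 9. Route 9 has a majority.

Route 9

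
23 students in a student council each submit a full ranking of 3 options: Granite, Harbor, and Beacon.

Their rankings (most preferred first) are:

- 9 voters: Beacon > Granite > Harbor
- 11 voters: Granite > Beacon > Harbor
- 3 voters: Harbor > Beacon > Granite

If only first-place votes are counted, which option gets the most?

Granite

First-place vote totals:
  Granite: 11
  Harbor: 3
  Beacon: 9
Granite has the most first-place votes.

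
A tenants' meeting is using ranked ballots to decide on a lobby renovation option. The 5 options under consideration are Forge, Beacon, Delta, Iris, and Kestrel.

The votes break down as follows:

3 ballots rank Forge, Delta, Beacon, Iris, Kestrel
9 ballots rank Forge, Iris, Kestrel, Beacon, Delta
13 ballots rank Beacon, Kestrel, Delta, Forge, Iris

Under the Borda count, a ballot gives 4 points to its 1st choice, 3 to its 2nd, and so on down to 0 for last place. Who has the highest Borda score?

Borda scores:
  Forge: 3·4 + 9·4 + 13·1 = 61
  Beacon: 3·2 + 9·1 + 13·4 = 67
  Delta: 3·3 + 9·0 + 13·2 = 35
  Iris: 3·1 + 9·3 + 13·0 = 30
  Kestrel: 3·0 + 9·2 + 13·3 = 57
Beacon has the highest total.

Beacon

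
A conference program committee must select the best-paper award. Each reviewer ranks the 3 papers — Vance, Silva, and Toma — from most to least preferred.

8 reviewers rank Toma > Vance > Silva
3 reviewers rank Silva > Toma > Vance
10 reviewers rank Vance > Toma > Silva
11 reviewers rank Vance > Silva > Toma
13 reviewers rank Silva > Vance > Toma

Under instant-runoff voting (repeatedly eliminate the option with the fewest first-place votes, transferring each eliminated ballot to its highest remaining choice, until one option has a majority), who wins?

Vance

Round 1: Vance 21, Silva 16, Toma 8. Toma has the fewest and is eliminated.
Round 2: Vance 29, Silva 16. Vance has a majority.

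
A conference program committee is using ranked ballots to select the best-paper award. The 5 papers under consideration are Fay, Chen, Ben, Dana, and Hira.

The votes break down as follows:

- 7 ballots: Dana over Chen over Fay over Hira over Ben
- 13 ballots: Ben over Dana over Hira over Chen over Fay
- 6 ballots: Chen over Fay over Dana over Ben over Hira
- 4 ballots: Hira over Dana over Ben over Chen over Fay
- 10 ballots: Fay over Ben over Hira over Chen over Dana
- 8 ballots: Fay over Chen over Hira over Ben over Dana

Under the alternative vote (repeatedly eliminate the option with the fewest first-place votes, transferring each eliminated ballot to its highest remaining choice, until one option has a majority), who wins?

Round 1: Fay 18, Ben 13, Dana 7, Chen 6, Hira 4. Hira has the fewest and is eliminated.
Round 2: Fay 18, Ben 13, Dana 11, Chen 6. Chen has the fewest and is eliminated.
Round 3: Fay 24, Ben 13, Dana 11. Dana has the fewest and is eliminated.
Round 4: Fay 31, Ben 17. Fay has a majority.

Fay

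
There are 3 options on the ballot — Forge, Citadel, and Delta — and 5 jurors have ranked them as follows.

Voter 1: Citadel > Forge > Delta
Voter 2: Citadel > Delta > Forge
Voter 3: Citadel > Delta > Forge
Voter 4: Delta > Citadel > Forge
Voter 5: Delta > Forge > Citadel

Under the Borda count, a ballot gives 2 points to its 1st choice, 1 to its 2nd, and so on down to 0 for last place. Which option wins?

Borda scores:
  Forge: 1 + 0 + 0 + 0 + 1 = 2
  Citadel: 2 + 2 + 2 + 1 + 0 = 7
  Delta: 0 + 1 + 1 + 2 + 2 = 6
Citadel has the highest total.

Citadel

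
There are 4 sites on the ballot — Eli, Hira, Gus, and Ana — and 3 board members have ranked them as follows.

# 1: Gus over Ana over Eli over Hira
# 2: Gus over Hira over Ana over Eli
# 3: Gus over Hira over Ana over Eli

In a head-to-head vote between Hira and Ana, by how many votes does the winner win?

1

Ballots ranking Hira above Ana: 2.
Ballots ranking Ana above Hira: 1.
Hira wins 2–1, a margin of 1.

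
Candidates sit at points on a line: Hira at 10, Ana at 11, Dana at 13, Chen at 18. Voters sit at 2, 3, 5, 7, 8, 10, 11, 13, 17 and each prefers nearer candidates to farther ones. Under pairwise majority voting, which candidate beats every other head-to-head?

With single-peaked preferences on a line, the Condorcet winner is the candidate closest to the median voter.
The median voter (position 8) is closest to Hira at 10.
Check: Hira vs Dana — voters closer to Hira: 7 of 9.

Hira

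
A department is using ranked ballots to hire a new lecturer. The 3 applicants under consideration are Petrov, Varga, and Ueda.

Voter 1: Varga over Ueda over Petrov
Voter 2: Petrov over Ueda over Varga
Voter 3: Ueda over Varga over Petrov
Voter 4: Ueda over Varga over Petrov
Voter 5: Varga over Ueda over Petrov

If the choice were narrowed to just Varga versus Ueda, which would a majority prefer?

Ueda

Ballots ranking Varga above Ueda: 2.
Ballots ranking Ueda above Varga: 3.
Ueda wins the head-to-head, 3–2.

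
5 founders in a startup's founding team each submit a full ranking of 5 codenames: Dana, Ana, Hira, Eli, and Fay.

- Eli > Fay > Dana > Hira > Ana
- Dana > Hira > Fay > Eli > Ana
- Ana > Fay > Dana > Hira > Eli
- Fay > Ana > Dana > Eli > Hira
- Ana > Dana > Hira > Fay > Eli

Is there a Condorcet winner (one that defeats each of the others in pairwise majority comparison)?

Head-to-head results (5 voters total):
Dana vs Ana: Ana wins 3–2.
Dana vs Hira: Dana wins 5–0.
Dana vs Eli: Dana wins 4–1.
Dana vs Fay: Fay wins 3–2.
Ana vs Hira: Ana wins 3–2.
Ana vs Eli: Ana wins 3–2.
Ana vs Fay: Fay wins 3–2.
Hira vs Eli: Hira wins 3–2.
Hira vs Fay: Fay wins 3–2.
Eli vs Fay: Fay wins 4–1.
Fay beats each rival — Dana (3–2), Ana (3–2), Hira (3–2), Eli (4–1) — so Fay is the Condorcet winner.

Yes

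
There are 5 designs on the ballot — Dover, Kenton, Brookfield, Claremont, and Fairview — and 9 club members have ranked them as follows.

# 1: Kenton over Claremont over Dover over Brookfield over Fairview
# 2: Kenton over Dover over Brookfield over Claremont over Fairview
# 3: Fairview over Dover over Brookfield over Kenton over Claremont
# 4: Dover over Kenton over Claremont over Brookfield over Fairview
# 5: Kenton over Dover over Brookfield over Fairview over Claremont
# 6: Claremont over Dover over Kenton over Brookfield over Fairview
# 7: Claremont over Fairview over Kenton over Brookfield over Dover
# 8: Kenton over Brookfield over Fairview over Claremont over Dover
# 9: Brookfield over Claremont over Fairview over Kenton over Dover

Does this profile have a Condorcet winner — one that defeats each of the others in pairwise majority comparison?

Head-to-head results (9 voters total):
Dover vs Kenton: Kenton wins 6–3.
Dover vs Brookfield: Dover wins 6–3.
Dover vs Claremont: Claremont wins 5–4.
Dover vs Fairview: Dover wins 5–4.
Kenton vs Brookfield: Kenton wins 7–2.
Kenton vs Claremont: Kenton wins 6–3.
Kenton vs Fairview: Kenton wins 6–3.
Brookfield vs Claremont: Brookfield wins 5–4.
Brookfield vs Fairview: Brookfield wins 7–2.
Claremont vs Fairview: Claremont wins 6–3.
Kenton beats each rival — Dover (6–3), Brookfield (7–2), Claremont (6–3), Fairview (6–3) — so Kenton is the Condorcet winner.

Yes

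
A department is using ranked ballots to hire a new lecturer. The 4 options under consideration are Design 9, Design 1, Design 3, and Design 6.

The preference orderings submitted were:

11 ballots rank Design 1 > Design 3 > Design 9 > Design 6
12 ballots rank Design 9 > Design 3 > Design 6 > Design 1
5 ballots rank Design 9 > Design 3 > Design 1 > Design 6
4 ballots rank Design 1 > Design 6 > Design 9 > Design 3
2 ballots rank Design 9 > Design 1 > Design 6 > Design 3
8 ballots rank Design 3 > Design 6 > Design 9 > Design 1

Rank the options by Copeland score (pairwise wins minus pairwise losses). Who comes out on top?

Pairwise results:
  Design 9 vs Design 1: Design 9 wins 27–15.
  Design 9 vs Design 3: Design 9 wins 23–19.
  Design 9 vs Design 6: Design 9 wins 30–12.
  Design 1 vs Design 3: Design 3 wins 25–17.
  Design 1 vs Design 6: Design 1 wins 22–20.
  Design 3 vs Design 6: Design 3 wins 36–6.
Copeland scores (wins − losses):
  Design 9: 3 − 0 = 3
  Design 1: 1 − 2 = -1
  Design 3: 2 − 1 = 1
  Design 6: 0 − 3 = -3
Design 9 has the best Copeland score.

Design 9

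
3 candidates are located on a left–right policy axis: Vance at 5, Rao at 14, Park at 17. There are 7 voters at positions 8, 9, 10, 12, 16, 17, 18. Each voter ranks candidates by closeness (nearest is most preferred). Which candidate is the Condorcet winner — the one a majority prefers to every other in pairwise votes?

With single-peaked preferences on a line, the Condorcet winner is the candidate closest to the median voter.
The median voter (position 12) is closest to Rao at 14.
Check: Rao vs Vance — voters closer to Rao: 5 of 7.

Rao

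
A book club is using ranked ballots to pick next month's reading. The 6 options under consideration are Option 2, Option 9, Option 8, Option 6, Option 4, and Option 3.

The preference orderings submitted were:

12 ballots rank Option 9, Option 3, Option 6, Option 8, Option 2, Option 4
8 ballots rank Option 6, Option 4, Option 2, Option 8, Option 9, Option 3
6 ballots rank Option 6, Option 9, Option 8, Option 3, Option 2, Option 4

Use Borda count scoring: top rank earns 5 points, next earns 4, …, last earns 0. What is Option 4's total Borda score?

Borda scores:
  Option 2: 12·1 + 8·3 + 6·1 = 42
  Option 9: 12·5 + 8·1 + 6·4 = 92
  Option 8: 12·2 + 8·2 + 6·3 = 58
  Option 6: 12·3 + 8·5 + 6·5 = 106
  Option 4: 12·0 + 8·4 + 6·0 = 32
  Option 3: 12·4 + 8·0 + 6·2 = 60

32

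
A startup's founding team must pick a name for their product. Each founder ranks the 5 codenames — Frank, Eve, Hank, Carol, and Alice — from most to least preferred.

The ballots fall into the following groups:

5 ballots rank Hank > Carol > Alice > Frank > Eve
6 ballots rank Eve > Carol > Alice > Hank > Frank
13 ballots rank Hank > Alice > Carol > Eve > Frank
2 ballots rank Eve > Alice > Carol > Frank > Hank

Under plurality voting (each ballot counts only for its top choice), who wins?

Hank

First-place vote totals:
  Frank: 0
  Eve: 8
  Hank: 18
  Carol: 0
  Alice: 0
Hank has the most first-place votes.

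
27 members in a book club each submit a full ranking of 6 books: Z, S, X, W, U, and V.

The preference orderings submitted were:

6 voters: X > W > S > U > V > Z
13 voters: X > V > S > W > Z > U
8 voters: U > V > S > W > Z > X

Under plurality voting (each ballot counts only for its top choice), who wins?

X

First-place vote totals:
  Z: 0
  S: 0
  X: 19
  W: 0
  U: 8
  V: 0
X has the most first-place votes.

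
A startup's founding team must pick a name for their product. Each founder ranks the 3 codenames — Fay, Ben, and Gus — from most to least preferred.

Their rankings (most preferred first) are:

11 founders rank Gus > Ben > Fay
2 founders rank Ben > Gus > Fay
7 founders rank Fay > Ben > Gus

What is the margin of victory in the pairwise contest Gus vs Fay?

Ballots ranking Gus above Fay: 11+2 = 13.
Ballots ranking Fay above Gus: 7.
Gus wins 13–7, a margin of 6.

6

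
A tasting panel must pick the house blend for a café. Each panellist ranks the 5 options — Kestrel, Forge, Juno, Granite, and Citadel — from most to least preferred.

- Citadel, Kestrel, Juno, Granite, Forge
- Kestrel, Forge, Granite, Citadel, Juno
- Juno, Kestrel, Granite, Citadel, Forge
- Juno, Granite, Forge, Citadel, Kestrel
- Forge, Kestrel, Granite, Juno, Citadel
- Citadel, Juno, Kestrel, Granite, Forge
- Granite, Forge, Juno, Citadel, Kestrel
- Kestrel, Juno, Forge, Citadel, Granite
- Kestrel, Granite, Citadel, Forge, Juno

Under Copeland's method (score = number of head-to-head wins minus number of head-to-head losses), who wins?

Pairwise results:
  Kestrel vs Forge: Kestrel wins 6–3.
  Kestrel vs Juno: Kestrel wins 5–4.
  Kestrel vs Granite: Kestrel wins 7–2.
  Kestrel vs Citadel: Kestrel wins 5–4.
  Forge vs Juno: Juno wins 5–4.
  Forge vs Granite: Granite wins 6–3.
  Forge vs Citadel: Forge wins 5–4.
  Juno vs Granite: Juno wins 5–4.
  Juno vs Citadel: Juno wins 5–4.
  Granite vs Citadel: Granite wins 6–3.
Copeland scores (wins − losses):
  Kestrel: 4 − 0 = 4
  Forge: 1 − 3 = -2
  Juno: 3 − 1 = 2
  Granite: 2 − 2 = 0
  Citadel: 0 − 4 = -4
Kestrel has the best Copeland score.

Kestrel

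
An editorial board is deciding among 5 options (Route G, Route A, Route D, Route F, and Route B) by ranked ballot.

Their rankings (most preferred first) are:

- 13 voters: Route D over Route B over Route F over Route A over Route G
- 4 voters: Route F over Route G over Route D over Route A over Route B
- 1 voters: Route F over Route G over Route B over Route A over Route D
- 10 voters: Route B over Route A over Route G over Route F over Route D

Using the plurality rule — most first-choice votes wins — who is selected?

First-place vote totals:
  Route G: 0
  Route A: 0
  Route D: 13
  Route F: 5
  Route B: 10
Route D has the most first-place votes.

Route D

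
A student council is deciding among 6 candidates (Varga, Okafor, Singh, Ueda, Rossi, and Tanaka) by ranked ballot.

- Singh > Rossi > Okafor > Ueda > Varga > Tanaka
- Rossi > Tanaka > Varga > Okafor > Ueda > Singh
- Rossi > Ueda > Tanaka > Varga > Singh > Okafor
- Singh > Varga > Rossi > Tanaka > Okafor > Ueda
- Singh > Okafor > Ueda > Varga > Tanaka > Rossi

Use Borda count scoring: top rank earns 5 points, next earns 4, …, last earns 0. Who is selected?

Rossi

Borda scores:
  Varga: 1 + 3 + 2 + 4 + 2 = 12
  Okafor: 3 + 2 + 0 + 1 + 4 = 10
  Singh: 5 + 0 + 1 + 5 + 5 = 16
  Ueda: 2 + 1 + 4 + 0 + 3 = 10
  Rossi: 4 + 5 + 5 + 3 + 0 = 17
  Tanaka: 0 + 4 + 3 + 2 + 1 = 10
Rossi has the highest total.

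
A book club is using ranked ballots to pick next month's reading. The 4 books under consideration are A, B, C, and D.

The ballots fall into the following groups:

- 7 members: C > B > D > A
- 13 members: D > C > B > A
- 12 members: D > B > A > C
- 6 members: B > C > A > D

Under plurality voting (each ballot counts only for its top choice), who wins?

First-place vote totals:
  A: 0
  B: 6
  C: 7
  D: 25
D has the most first-place votes.

D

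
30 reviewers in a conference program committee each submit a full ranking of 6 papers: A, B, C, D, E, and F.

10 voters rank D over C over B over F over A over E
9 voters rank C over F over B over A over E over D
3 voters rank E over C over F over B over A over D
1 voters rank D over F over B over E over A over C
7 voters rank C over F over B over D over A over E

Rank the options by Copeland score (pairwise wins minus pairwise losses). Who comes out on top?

C

Pairwise results:
  A vs B: B wins 30–0.
  A vs C: C wins 29–1.
  A vs D: D wins 18–12.
  A vs E: A wins 26–4.
  A vs F: F wins 30–0.
  B vs C: C wins 29–1.
  B vs D: B wins 19–11.
  B vs E: B wins 27–3.
  B vs F: F wins 20–10.
  C vs D: C wins 19–11.
  C vs E: C wins 26–4.
  C vs F: C wins 29–1.
  D vs E: D wins 18–12.
  D vs F: F wins 19–11.
  E vs F: F wins 27–3.
Copeland scores (wins − losses):
  A: 1 − 4 = -3
  B: 3 − 2 = 1
  C: 5 − 0 = 5
  D: 2 − 3 = -1
  E: 0 − 5 = -5
  F: 4 − 1 = 3
C has the best Copeland score.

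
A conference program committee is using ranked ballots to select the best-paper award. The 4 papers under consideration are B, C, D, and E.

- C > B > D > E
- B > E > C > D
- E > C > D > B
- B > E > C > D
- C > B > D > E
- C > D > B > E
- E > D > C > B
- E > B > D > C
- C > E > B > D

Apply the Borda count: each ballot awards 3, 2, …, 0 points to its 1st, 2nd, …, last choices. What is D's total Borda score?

8

Borda scores:
  B: 2 + 3 + 0 + 3 + 2 + 1 + 0 + 2 + 1 = 14
  C: 3 + 1 + 2 + 1 + 3 + 3 + 1 + 0 + 3 = 17
  D: 1 + 0 + 1 + 0 + 1 + 2 + 2 + 1 + 0 = 8
  E: 0 + 2 + 3 + 2 + 0 + 0 + 3 + 3 + 2 = 15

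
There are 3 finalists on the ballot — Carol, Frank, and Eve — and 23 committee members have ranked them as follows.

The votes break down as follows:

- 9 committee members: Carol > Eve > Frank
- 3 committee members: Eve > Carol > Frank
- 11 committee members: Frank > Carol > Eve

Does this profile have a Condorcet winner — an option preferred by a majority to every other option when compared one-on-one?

Head-to-head results (23 voters total):
Carol vs Frank: Carol wins 12–11.
Carol vs Eve: Carol wins 20–3.
Frank vs Eve: Eve wins 12–11.
Carol beats each rival — Frank (12–11), Eve (20–3) — so Carol is the Condorcet winner.

Yes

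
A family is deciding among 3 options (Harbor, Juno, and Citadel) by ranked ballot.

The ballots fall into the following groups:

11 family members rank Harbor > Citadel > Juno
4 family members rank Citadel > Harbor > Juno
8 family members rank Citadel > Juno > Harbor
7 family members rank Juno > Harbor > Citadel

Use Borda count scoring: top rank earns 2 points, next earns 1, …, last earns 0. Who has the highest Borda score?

Citadel

Borda scores:
  Harbor: 11·2 + 4·1 + 8·0 + 7·1 = 33
  Juno: 11·0 + 4·0 + 8·1 + 7·2 = 22
  Citadel: 11·1 + 4·2 + 8·2 + 7·0 = 35
Citadel has the highest total.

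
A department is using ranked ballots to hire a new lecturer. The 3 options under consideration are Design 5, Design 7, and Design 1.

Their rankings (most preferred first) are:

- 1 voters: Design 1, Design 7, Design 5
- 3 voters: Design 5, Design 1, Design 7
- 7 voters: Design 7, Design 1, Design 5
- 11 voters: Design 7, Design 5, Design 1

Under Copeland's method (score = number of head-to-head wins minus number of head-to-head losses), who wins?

Pairwise results:
  Design 5 vs Design 7: Design 7 wins 19–3.
  Design 5 vs Design 1: Design 5 wins 14–8.
  Design 7 vs Design 1: Design 7 wins 18–4.
Copeland scores (wins − losses):
  Design 5: 1 − 1 = 0
  Design 7: 2 − 0 = 2
  Design 1: 0 − 2 = -2
Design 7 has the best Copeland score.

Design 7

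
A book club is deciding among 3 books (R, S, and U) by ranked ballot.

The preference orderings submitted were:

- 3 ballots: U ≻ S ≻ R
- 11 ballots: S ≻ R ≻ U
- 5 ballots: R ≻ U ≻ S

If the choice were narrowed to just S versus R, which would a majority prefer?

S

Ballots ranking S above R: 3+11 = 14.
Ballots ranking R above S: 5.
S wins the head-to-head, 14–5.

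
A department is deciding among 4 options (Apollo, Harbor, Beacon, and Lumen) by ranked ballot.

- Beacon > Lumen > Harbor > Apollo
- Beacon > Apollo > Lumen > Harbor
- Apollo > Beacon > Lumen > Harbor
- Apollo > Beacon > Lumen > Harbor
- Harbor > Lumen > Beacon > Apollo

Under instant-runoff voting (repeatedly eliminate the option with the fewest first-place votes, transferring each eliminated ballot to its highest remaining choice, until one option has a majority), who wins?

Beacon

Round 1: Apollo 2, Beacon 2, Harbor 1, Lumen 0. Lumen has the fewest and is eliminated.
Round 2: Apollo 2, Beacon 2, Harbor 1. Harbor has the fewest and is eliminated.
Round 3: Beacon 3, Apollo 2. Beacon has a majority.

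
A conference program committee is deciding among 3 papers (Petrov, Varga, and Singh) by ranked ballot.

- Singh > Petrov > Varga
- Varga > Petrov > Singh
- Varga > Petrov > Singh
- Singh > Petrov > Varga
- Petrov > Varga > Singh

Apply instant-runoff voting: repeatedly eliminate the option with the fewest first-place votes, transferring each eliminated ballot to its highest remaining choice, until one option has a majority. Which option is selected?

Round 1: Varga 2, Singh 2, Petrov 1. Petrov has the fewest and is eliminated.
Round 2: Varga 3, Singh 2. Varga has a majority.

Varga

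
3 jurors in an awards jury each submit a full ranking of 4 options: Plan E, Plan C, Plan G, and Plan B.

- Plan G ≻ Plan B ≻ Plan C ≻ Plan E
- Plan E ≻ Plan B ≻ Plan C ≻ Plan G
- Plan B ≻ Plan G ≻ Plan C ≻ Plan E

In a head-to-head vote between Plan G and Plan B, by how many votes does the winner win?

Ballots ranking Plan G above Plan B: 1.
Ballots ranking Plan B above Plan G: 2.
Plan B wins 2–1, a margin of 1.

1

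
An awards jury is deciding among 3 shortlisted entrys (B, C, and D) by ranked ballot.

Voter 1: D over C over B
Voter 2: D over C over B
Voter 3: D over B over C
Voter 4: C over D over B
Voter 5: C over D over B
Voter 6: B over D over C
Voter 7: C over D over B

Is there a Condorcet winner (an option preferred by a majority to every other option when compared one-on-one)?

Yes

Head-to-head results (7 voters total):
B vs C: C wins 5–2.
B vs D: D wins 6–1.
C vs D: D wins 4–3.
D beats each rival — B (6–1), C (4–3) — so D is the Condorcet winner.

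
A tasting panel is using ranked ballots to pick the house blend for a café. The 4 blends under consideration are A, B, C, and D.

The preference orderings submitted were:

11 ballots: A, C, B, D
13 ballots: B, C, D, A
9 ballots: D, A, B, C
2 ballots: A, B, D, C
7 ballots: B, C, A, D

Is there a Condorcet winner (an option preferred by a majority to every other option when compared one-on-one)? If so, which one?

Head-to-head results (42 voters total):
A vs B: A wins 22–20.
A vs C: A wins 22–20.
A vs D: D wins 22–20.
B vs C: B wins 31–11.
B vs D: B wins 33–9.
C vs D: C wins 31–11.
No candidate beats all others: A beats B beats D beats A, a majority cycle.

There is no Condorcet winner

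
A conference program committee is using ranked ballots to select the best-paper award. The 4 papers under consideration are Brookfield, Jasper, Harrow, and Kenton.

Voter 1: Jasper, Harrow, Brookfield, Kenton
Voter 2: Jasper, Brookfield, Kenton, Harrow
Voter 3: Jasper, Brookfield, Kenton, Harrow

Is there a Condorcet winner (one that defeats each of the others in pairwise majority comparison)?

Head-to-head results (3 voters total):
Brookfield vs Jasper: Jasper wins 3–0.
Brookfield vs Harrow: Brookfield wins 2–1.
Brookfield vs Kenton: Brookfield wins 3–0.
Jasper vs Harrow: Jasper wins 3–0.
Jasper vs Kenton: Jasper wins 3–0.
Harrow vs Kenton: Kenton wins 2–1.
Jasper beats each rival — Brookfield (3–0), Harrow (3–0), Kenton (3–0) — so Jasper is the Condorcet winner.

Yes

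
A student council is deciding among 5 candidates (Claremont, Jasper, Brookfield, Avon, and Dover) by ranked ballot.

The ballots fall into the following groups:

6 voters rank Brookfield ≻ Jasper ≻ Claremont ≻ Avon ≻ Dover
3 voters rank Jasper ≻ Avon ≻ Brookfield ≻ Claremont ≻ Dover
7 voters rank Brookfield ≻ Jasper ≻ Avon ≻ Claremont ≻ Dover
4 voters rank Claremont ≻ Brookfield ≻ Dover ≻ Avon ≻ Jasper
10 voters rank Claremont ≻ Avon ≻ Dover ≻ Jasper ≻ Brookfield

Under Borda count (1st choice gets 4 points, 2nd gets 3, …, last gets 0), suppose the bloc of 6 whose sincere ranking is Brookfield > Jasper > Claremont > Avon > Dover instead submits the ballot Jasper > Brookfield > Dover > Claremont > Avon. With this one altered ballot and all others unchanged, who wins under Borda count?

Borda totals with the altered ballot: Claremont 72, Jasper 67, Brookfield 64, Avon 57, Dover 40.
The winner is unchanged: still Claremont.

Claremont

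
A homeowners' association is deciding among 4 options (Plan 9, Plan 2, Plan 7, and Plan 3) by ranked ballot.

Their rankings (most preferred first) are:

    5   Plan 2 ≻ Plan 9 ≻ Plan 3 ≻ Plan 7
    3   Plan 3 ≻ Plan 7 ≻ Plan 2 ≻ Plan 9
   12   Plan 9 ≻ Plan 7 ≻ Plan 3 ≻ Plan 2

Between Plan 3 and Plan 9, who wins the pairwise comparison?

Plan 9

Ballots ranking Plan 3 above Plan 9: 3.
Ballots ranking Plan 9 above Plan 3: 5+12 = 17.
Plan 9 wins the head-to-head, 17–3.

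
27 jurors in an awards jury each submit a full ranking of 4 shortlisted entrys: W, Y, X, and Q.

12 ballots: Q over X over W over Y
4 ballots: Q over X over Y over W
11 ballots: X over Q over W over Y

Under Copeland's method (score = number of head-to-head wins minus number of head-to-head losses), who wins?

Q

Pairwise results:
  W vs Y: W wins 23–4.
  W vs X: X wins 27–0.
  W vs Q: Q wins 27–0.
  Y vs X: X wins 27–0.
  Y vs Q: Q wins 27–0.
  X vs Q: Q wins 16–11.
Copeland scores (wins − losses):
  W: 1 − 2 = -1
  Y: 0 − 3 = -3
  X: 2 − 1 = 1
  Q: 3 − 0 = 3
Q has the best Copeland score.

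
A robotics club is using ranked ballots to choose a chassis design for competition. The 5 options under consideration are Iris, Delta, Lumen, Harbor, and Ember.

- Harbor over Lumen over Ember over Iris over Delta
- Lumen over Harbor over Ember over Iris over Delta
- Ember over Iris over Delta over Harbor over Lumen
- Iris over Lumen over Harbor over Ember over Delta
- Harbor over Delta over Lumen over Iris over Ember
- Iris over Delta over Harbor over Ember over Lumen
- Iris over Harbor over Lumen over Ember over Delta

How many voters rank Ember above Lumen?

2

Ballots ranking Ember above Lumen: 2.
Ballots ranking Lumen above Ember: 5.
So 2 of 7 voters prefer Ember to Lumen.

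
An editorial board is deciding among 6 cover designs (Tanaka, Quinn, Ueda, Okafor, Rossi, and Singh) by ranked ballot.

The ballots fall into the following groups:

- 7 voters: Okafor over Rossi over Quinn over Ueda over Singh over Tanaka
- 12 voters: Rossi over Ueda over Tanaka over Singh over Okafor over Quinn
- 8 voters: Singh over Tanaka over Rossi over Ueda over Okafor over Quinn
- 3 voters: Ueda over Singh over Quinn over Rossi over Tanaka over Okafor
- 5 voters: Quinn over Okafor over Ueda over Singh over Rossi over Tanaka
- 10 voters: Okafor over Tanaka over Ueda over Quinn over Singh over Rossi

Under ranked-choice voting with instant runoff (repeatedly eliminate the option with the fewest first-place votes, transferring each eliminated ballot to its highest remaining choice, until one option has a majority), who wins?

Rossi

Round 1: Okafor 17, Rossi 12, Singh 8, Quinn 5, Ueda 3, Tanaka 0. Tanaka has the fewest and is eliminated.
Round 2: Okafor 17, Rossi 12, Singh 8, Quinn 5, Ueda 3. Ueda has the fewest and is eliminated.
Round 3: Okafor 17, Rossi 12, Singh 11, Quinn 5. Quinn has the fewest and is eliminated.
Round 4: Okafor 22, Rossi 12, Singh 11. Singh has the fewest and is eliminated.
Round 5: Rossi 23, Okafor 22. Rossi has a majority.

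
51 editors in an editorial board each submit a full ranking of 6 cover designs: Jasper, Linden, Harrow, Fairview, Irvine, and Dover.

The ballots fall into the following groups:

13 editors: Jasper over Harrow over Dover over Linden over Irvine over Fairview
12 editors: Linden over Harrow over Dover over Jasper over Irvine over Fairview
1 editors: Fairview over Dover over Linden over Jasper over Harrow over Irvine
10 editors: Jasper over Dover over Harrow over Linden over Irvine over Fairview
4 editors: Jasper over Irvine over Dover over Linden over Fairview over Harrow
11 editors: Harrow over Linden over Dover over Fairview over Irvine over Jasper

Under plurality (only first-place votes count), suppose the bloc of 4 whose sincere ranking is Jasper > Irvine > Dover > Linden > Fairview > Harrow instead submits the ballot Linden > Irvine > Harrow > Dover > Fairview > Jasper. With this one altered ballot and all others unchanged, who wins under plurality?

Jasper

First-place totals with the altered ballot: Jasper 23, Linden 16, Harrow 11, Fairview 1, Irvine 0, Dover 0.
The winner is unchanged: still Jasper.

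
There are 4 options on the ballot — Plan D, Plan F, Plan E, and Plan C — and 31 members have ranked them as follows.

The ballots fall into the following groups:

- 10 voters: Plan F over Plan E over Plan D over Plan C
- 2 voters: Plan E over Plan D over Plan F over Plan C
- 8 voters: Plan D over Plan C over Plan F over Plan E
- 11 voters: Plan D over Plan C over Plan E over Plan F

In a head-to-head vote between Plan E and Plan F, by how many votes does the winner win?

Ballots ranking Plan E above Plan F: 2+11 = 13.
Ballots ranking Plan F above Plan E: 10+8 = 18.
Plan F wins 18–13, a margin of 5.

5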